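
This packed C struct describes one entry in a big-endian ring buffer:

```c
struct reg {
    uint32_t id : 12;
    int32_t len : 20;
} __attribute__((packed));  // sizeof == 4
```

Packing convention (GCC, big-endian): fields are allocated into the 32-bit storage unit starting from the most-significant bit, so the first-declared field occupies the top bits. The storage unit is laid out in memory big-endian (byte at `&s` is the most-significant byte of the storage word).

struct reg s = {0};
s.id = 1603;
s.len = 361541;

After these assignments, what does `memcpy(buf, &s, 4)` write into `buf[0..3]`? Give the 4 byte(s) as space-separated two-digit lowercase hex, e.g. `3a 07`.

64 35 84 45

id:12 = 1603 → 0x643 << 20 → word 0x64300000
len:20 = 361541 → 0x58445 << 0 → word 0x64358445
word = 0x64358445 → big-endian bytes:
  [0]=0x64  [1]=0x35  [2]=0x84  [3]=0x45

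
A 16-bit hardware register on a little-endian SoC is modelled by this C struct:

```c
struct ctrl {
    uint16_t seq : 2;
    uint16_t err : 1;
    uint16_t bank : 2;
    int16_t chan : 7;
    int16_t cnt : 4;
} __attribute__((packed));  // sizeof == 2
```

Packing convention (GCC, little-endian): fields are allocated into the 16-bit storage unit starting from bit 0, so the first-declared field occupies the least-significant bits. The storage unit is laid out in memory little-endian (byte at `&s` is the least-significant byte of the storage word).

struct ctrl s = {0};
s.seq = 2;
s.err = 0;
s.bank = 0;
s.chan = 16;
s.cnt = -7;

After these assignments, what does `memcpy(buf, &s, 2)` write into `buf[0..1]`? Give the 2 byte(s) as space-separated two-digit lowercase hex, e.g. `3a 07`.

[0+:2] seq=2 & 0x3 = 0x2; word=0x0002
[2+:1] err=0 & 0x1 = 0x0; word=0x0002
[3+:2] bank=0 & 0x3 = 0x0; word=0x0002
[5+:7] chan=16 & 0x7f = 0x10; word=0x0202
[12+:4] cnt=-7 & 0xf = 0x9; word=0x9202
word = 0x9202 → little-endian bytes:
  [0]=0x02  [1]=0x92

02 92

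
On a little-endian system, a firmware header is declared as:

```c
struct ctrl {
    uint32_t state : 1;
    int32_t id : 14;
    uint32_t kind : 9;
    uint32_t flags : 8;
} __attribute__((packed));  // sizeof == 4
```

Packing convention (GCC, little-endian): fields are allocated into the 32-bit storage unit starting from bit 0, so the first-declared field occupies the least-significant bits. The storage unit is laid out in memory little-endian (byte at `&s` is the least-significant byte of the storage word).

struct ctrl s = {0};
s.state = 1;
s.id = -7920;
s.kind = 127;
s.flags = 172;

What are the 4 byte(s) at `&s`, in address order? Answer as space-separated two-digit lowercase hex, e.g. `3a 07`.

state (1b) val=1 bits=0x1 at bit 0: 0x00000001
id (14b) val=-7920 bits=0x2110 at bit 1: 0x00004221
kind (9b) val=127 bits=0x7f at bit 15: 0x003fc221
flags (8b) val=172 bits=0xac at bit 24: 0xac3fc221
word = 0xac3fc221 → little-endian bytes:
  [0]=0x21  [1]=0xc2  [2]=0x3f  [3]=0xac

21 c2 3f ac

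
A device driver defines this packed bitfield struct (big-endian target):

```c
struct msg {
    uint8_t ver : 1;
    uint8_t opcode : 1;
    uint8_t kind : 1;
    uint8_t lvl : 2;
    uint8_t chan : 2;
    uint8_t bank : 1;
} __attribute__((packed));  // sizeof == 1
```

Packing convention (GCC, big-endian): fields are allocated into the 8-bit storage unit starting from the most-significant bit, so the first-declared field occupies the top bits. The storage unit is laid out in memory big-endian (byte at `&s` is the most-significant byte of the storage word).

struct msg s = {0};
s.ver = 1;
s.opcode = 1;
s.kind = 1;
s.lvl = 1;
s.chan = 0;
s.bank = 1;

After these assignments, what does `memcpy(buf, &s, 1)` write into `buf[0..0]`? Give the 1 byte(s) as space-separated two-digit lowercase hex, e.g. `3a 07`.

e9

ver:1 = 1 → 0x1 << 7 → word 0x80
opcode:1 = 1 → 0x1 << 6 → word 0xc0
kind:1 = 1 → 0x1 << 5 → word 0xe0
lvl:2 = 1 → 0x1 << 3 → word 0xe8
chan:2 = 0 → 0x0 << 1 → word 0xe8
bank:1 = 1 → 0x1 << 0 → word 0xe9
word = 0xe9 → big-endian bytes:
  [0]=0xe9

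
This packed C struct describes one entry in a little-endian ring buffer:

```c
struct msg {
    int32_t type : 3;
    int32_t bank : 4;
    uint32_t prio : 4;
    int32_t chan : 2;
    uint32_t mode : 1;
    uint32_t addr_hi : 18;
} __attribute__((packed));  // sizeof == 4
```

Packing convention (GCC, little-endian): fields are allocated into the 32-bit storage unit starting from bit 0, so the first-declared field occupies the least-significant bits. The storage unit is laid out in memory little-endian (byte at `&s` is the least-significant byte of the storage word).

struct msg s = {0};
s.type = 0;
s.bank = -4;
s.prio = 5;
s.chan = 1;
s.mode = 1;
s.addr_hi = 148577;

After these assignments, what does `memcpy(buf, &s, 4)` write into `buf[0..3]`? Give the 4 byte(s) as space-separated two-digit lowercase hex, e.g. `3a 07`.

e0 6a 18 91

[0+:3] type=0 & 0x7 = 0x0; word=0x00000000
[3+:4] bank=-4 & 0xf = 0xc; word=0x00000060
[7+:4] prio=5 & 0xf = 0x5; word=0x000002e0
[11+:2] chan=1 & 0x3 = 0x1; word=0x00000ae0
[13+:1] mode=1 & 0x1 = 0x1; word=0x00002ae0
[14+:18] addr_hi=148577 & 0x3ffff = 0x24461; word=0x91186ae0
word = 0x91186ae0 → little-endian bytes:
  [0]=0xe0  [1]=0x6a  [2]=0x18  [3]=0x91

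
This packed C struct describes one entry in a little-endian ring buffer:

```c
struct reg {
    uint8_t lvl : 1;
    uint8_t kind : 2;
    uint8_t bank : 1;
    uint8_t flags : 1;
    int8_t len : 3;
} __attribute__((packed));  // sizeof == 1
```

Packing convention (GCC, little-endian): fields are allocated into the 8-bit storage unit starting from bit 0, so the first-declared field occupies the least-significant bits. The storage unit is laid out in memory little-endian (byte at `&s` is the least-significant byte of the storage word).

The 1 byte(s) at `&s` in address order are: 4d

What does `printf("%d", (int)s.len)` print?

[0]=0x4d (little-endian) → word 0x4d
lvl:1 @ bit 0 → (0x4d>>0)&0x1 = 0x1
kind:2 @ bit 1 → (0x4d>>1)&0x3 = 0x2
bank:1 @ bit 3 → (0x4d>>3)&0x1 = 0x1
flags:1 @ bit 4 → (0x4d>>4)&0x1 = 0x0
len:3 @ bit 5 → (0x4d>>5)&0x7 = 0x2  ←
len signed 3b, MSB=0: value = 2

2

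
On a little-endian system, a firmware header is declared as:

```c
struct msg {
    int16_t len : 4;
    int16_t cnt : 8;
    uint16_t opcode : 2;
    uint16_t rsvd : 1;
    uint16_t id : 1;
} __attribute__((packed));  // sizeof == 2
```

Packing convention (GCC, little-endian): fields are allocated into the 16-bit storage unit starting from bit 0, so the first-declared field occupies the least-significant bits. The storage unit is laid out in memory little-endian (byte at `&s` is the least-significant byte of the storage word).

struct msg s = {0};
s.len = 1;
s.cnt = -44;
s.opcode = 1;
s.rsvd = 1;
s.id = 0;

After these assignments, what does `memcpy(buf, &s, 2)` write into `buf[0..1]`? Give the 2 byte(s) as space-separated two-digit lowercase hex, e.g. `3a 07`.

41 5d

len:4 = 1 → 0x1 << 0 → word 0x0001
cnt:8 = -44 → 0xd4 << 4 → word 0x0d41
opcode:2 = 1 → 0x1 << 12 → word 0x1d41
rsvd:1 = 1 → 0x1 << 14 → word 0x5d41
id:1 = 0 → 0x0 << 15 → word 0x5d41
word = 0x5d41 → little-endian bytes:
  [0]=0x41  [1]=0x5d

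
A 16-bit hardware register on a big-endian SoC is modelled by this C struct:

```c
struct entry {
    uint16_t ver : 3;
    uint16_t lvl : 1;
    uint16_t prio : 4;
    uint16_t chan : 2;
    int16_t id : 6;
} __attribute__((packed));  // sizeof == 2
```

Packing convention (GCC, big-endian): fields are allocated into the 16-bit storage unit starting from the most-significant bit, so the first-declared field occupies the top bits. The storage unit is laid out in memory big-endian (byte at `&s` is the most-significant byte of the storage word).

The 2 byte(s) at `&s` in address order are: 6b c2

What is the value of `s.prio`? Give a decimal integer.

11

[0]=0x6b [1]=0xc2 (big-endian) → word 0x6bc2
ver:3 @ bit 13 → (0x6bc2>>13)&0x7 = 0x3
lvl:1 @ bit 12 → (0x6bc2>>12)&0x1 = 0x0
prio:4 @ bit 8 → (0x6bc2>>8)&0xf = 0xb  ←
chan:2 @ bit 6 → (0x6bc2>>6)&0x3 = 0x3
id:6 @ bit 0 → (0x6bc2>>0)&0x3f = 0x2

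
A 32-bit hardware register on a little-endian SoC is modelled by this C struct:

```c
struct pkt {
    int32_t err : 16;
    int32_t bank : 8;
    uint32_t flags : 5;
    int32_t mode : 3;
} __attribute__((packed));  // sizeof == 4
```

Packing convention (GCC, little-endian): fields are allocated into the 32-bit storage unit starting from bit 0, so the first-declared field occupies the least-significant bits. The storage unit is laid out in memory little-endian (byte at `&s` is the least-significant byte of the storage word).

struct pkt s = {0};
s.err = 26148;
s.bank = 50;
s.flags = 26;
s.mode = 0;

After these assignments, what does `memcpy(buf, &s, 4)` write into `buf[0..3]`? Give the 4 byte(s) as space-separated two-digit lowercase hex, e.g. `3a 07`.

24 66 32 1a

err (16b) val=26148 bits=0x6624 at bit 0: 0x00006624
bank (8b) val=50 bits=0x32 at bit 16: 0x00326624
flags (5b) val=26 bits=0x1a at bit 24: 0x1a326624
mode (3b) val=0 bits=0x0 at bit 29: 0x1a326624
word = 0x1a326624 → little-endian bytes:
  [0]=0x24  [1]=0x66  [2]=0x32  [3]=0x1a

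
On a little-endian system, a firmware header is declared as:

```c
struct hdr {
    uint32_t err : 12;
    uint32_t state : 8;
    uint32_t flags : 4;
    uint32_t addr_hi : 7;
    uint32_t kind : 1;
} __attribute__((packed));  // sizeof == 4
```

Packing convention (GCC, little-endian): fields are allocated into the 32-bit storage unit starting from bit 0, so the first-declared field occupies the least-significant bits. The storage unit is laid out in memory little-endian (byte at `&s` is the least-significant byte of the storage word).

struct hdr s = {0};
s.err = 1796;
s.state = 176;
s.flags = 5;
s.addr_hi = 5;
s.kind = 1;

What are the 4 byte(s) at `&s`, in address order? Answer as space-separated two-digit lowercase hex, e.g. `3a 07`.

err:12 = 1796 → 0x704 << 0 → word 0x00000704
state:8 = 176 → 0xb0 << 12 → word 0x000b0704
flags:4 = 5 → 0x5 << 20 → word 0x005b0704
addr_hi:7 = 5 → 0x5 << 24 → word 0x055b0704
kind:1 = 1 → 0x1 << 31 → word 0x855b0704
word = 0x855b0704 → little-endian bytes:
  [0]=0x04  [1]=0x07  [2]=0x5b  [3]=0x85

04 07 5b 85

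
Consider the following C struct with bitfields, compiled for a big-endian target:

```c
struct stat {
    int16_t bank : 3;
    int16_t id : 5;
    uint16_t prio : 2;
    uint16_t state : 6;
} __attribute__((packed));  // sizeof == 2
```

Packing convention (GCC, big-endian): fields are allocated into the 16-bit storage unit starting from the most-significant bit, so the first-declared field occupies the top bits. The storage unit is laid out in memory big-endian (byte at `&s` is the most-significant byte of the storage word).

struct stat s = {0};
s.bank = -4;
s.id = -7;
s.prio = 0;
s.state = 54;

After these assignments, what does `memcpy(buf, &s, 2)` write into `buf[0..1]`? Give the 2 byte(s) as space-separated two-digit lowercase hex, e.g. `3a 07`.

99 36

[13+:3] bank=-4 & 0x7 = 0x4; word=0x8000
[8+:5] id=-7 & 0x1f = 0x19; word=0x9900
[6+:2] prio=0 & 0x3 = 0x0; word=0x9900
[0+:6] state=54 & 0x3f = 0x36; word=0x9936
word = 0x9936 → big-endian bytes:
  [0]=0x99  [1]=0x36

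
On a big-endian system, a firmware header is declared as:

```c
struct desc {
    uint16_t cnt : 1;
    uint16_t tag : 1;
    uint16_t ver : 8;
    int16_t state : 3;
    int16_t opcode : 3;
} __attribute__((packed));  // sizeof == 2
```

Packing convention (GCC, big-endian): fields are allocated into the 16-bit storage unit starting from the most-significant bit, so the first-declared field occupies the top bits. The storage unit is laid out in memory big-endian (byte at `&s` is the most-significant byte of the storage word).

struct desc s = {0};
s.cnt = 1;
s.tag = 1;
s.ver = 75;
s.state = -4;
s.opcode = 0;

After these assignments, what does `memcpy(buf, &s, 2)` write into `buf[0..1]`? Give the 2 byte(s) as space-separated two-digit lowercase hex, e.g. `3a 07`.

d2 e0

[15+:1] cnt=1 & 0x1 = 0x1; word=0x8000
[14+:1] tag=1 & 0x1 = 0x1; word=0xc000
[6+:8] ver=75 & 0xff = 0x4b; word=0xd2c0
[3+:3] state=-4 & 0x7 = 0x4; word=0xd2e0
[0+:3] opcode=0 & 0x7 = 0x0; word=0xd2e0
word = 0xd2e0 → big-endian bytes:
  [0]=0xd2  [1]=0xe0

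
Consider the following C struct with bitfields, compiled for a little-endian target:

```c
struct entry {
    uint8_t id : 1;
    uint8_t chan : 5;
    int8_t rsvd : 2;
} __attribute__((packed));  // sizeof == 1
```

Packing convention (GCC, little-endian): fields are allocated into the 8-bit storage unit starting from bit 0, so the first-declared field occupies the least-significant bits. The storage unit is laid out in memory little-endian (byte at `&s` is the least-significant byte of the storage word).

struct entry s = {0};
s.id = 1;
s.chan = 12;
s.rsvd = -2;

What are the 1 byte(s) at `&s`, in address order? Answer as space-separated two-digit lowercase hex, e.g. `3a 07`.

99

id (1b) val=1 bits=0x1 at bit 0: 0x01
chan (5b) val=12 bits=0xc at bit 1: 0x19
rsvd (2b) val=-2 bits=0x2 at bit 6: 0x99
word = 0x99 → little-endian bytes:
  [0]=0x99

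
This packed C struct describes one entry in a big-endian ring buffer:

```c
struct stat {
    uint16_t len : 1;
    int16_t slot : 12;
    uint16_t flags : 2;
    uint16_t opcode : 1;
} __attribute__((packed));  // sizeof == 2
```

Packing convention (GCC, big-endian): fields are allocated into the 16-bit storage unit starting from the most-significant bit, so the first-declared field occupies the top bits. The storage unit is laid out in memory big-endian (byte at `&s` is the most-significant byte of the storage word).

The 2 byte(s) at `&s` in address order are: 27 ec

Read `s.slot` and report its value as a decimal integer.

1277

[0]=0x27 [1]=0xec (big-endian) → word 0x27ec
len [15+:1] = (word>>15) & 0x1 = 0
slot [3+:12] = (word>>3) & 0xfff = 1277  ←
flags [1+:2] = (word>>1) & 0x3 = 2
opcode [0+:1] = (word>>0) & 0x1 = 0
slot signed 12b, MSB=0: value = 1277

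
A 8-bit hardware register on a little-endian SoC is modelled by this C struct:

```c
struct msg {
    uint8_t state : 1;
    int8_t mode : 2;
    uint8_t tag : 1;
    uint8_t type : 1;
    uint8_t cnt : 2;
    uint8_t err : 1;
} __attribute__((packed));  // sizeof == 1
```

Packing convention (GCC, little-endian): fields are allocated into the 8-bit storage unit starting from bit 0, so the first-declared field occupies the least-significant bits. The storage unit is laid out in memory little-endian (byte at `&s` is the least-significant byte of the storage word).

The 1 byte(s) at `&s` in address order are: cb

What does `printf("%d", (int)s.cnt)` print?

[0]=0xcb (little-endian) → word 0xcb
state [0+:1] = (word>>0) & 0x1 = 1
mode [1+:2] = (word>>1) & 0x3 = 1
tag [3+:1] = (word>>3) & 0x1 = 1
type [4+:1] = (word>>4) & 0x1 = 0
cnt [5+:2] = (word>>5) & 0x3 = 2  ←
err [7+:1] = (word>>7) & 0x1 = 1

2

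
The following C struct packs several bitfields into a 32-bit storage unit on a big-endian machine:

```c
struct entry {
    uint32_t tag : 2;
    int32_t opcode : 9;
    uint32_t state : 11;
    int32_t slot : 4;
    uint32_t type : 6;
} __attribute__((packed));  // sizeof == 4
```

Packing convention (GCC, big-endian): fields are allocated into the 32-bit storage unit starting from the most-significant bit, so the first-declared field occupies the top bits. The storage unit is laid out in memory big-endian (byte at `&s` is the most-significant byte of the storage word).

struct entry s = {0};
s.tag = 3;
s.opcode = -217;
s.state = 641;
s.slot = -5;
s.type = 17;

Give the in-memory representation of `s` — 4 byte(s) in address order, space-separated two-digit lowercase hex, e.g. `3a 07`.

tag:2 = 3 → 0x3 << 30 → word 0xc0000000
opcode:9 = -217 → 0x127 << 21 → word 0xe4e00000
state:11 = 641 → 0x281 << 10 → word 0xe4ea0400
slot:4 = -5 → 0xb << 6 → word 0xe4ea06c0
type:6 = 17 → 0x11 << 0 → word 0xe4ea06d1
word = 0xe4ea06d1 → big-endian bytes:
  [0]=0xe4  [1]=0xea  [2]=0x06  [3]=0xd1

e4 ea 06 d1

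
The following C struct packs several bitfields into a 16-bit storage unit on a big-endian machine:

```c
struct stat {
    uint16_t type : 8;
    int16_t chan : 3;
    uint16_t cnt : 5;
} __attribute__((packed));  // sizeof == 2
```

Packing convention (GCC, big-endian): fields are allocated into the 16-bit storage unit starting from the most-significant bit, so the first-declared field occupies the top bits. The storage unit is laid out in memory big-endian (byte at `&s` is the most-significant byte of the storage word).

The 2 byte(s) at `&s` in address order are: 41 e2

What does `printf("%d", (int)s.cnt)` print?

[0]=0x41 [1]=0xe2 (big-endian) → word 0x41e2
type [8+:8] = (word>>8) & 0xff = 65
chan [5+:3] = (word>>5) & 0x7 = 7
cnt [0+:5] = (word>>0) & 0x1f = 2  ←

2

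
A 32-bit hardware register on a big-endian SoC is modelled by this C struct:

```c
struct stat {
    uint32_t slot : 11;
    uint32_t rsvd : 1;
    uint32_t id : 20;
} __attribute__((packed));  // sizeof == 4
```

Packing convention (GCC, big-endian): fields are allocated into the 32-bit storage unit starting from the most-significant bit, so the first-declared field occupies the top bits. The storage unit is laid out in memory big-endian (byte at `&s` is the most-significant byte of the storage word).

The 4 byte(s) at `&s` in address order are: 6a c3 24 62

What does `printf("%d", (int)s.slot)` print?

[0]=0x6a [1]=0xc3 [2]=0x24 [3]=0x62 (big-endian) → word 0x6ac32462
slot [21+:11] = (word>>21) & 0x7ff = 854  ←
rsvd [20+:1] = (word>>20) & 0x1 = 0
id [0+:20] = (word>>0) & 0xfffff = 205922

854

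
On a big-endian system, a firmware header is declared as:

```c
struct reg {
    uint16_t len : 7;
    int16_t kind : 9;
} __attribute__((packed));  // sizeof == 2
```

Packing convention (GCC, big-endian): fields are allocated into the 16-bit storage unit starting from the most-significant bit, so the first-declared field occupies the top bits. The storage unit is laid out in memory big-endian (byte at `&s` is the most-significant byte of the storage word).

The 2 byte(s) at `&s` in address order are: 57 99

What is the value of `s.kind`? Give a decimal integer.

-103

[0]=0x57 [1]=0x99 (big-endian) → word 0x5799
len:7 @ bit 9 → (0x5799>>9)&0x7f = 0x2b
kind:9 @ bit 0 → (0x5799>>0)&0x1ff = 0x199  ←
kind signed 9b, MSB=1: 409 - 512 = -103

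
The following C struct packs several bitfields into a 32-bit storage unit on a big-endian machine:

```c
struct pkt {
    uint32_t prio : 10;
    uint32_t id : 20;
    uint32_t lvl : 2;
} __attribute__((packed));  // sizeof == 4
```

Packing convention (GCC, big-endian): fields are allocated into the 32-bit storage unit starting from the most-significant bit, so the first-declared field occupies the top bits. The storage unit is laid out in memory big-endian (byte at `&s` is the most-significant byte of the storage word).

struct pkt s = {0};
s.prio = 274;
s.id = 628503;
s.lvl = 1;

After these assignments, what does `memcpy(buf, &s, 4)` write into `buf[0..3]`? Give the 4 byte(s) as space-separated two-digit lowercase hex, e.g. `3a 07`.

44 a6 5c 5d

prio (10b) val=274 bits=0x112 at bit 22: 0x44800000
id (20b) val=628503 bits=0x99717 at bit 2: 0x44a65c5c
lvl (2b) val=1 bits=0x1 at bit 0: 0x44a65c5d
word = 0x44a65c5d → big-endian bytes:
  [0]=0x44  [1]=0xa6  [2]=0x5c  [3]=0x5d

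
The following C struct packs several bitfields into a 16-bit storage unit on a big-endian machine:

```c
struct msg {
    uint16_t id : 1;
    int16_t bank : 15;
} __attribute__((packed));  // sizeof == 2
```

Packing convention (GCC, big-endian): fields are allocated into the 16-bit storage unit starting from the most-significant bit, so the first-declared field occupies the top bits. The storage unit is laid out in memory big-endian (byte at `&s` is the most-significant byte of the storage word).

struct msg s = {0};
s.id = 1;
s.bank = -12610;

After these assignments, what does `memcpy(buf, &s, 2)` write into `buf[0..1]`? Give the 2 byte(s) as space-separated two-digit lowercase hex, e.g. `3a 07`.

ce be

id (1b) val=1 bits=0x1 at bit 15: 0x8000
bank (15b) val=-12610 bits=0x4ebe at bit 0: 0xcebe
word = 0xcebe → big-endian bytes:
  [0]=0xce  [1]=0xbe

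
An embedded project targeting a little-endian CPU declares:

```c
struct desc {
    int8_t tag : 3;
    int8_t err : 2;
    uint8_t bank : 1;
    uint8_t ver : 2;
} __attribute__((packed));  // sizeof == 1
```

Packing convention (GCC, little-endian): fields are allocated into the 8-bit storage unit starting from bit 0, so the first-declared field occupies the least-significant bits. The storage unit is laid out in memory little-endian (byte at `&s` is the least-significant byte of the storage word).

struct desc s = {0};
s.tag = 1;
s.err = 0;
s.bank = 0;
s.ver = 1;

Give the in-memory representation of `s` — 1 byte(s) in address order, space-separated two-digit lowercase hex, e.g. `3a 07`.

41

tag:3 = 1 → 0x1 << 0 → word 0x01
err:2 = 0 → 0x0 << 3 → word 0x01
bank:1 = 0 → 0x0 << 5 → word 0x01
ver:2 = 1 → 0x1 << 6 → word 0x41
word = 0x41 → little-endian bytes:
  [0]=0x41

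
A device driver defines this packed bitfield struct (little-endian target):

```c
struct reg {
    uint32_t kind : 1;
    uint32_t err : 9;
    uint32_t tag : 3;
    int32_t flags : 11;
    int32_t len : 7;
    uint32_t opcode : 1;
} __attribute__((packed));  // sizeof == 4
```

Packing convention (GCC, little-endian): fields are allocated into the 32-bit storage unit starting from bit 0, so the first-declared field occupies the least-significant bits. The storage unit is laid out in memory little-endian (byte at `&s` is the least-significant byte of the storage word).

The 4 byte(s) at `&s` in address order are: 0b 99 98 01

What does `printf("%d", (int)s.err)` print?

133

[0]=0x0b [1]=0x99 [2]=0x98 [3]=0x01 (little-endian) → word 0x0198990b
kind:1 @ bit 0 → (0x0198990b>>0)&0x1 = 0x1
err:9 @ bit 1 → (0x0198990b>>1)&0x1ff = 0x85  ←
tag:3 @ bit 10 → (0x0198990b>>10)&0x7 = 0x6
flags:11 @ bit 13 → (0x0198990b>>13)&0x7ff = 0x4c4
len:7 @ bit 24 → (0x0198990b>>24)&0x7f = 0x1
opcode:1 @ bit 31 → (0x0198990b>>31)&0x1 = 0x0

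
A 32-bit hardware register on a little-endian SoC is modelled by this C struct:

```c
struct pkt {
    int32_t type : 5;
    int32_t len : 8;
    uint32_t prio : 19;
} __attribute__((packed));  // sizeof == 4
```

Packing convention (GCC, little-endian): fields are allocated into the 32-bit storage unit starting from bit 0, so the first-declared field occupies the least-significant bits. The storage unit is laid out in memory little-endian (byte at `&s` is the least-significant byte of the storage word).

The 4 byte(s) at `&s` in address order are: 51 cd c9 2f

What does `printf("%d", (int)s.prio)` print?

97870

[0]=0x51 [1]=0xcd [2]=0xc9 [3]=0x2f (little-endian) → word 0x2fc9cd51
type:5 @ bit 0 → (0x2fc9cd51>>0)&0x1f = 0x11
len:8 @ bit 5 → (0x2fc9cd51>>5)&0xff = 0x6a
prio:19 @ bit 13 → (0x2fc9cd51>>13)&0x7ffff = 0x17e4e  ←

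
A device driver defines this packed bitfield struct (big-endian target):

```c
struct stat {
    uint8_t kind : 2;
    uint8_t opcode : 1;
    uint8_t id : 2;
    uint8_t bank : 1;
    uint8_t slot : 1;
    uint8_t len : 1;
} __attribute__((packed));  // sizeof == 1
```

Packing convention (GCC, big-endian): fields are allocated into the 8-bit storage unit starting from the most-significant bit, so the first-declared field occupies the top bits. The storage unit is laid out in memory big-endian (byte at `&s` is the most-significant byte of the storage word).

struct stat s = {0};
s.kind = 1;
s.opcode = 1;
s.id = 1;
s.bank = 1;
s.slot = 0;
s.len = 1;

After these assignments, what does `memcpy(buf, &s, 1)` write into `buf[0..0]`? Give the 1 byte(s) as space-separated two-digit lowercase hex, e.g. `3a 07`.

6d

kind (2b) val=1 bits=0x1 at bit 6: 0x40
opcode (1b) val=1 bits=0x1 at bit 5: 0x60
id (2b) val=1 bits=0x1 at bit 3: 0x68
bank (1b) val=1 bits=0x1 at bit 2: 0x6c
slot (1b) val=0 bits=0x0 at bit 1: 0x6c
len (1b) val=1 bits=0x1 at bit 0: 0x6d
word = 0x6d → big-endian bytes:
  [0]=0x6d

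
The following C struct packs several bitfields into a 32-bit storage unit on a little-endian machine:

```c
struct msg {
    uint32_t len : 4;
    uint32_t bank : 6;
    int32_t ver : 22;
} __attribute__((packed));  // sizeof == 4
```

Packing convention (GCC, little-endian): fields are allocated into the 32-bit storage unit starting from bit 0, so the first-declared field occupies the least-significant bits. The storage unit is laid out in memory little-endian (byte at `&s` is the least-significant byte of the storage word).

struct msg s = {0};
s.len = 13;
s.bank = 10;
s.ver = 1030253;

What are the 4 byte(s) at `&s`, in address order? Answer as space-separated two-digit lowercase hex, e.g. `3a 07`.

[0+:4] len=13 & 0xf = 0xd; word=0x0000000d
[4+:6] bank=10 & 0x3f = 0xa; word=0x000000ad
[10+:22] ver=1030253 & 0x3fffff = 0xfb86d; word=0x3ee1b4ad
word = 0x3ee1b4ad → little-endian bytes:
  [0]=0xad  [1]=0xb4  [2]=0xe1  [3]=0x3e

ad b4 e1 3e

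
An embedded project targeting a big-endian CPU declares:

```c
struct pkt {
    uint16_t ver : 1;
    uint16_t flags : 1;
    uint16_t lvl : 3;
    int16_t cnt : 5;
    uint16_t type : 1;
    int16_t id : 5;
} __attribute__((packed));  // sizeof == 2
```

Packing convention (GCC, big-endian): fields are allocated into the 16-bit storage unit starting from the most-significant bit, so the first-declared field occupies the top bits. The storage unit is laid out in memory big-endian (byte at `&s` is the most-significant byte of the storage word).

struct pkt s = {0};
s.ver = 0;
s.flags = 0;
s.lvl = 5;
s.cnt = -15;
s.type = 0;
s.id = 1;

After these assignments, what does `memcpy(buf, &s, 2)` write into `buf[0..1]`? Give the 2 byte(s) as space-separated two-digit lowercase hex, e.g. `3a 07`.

2c 41

ver:1 = 0 → 0x0 << 15 → word 0x0000
flags:1 = 0 → 0x0 << 14 → word 0x0000
lvl:3 = 5 → 0x5 << 11 → word 0x2800
cnt:5 = -15 → 0x11 << 6 → word 0x2c40
type:1 = 0 → 0x0 << 5 → word 0x2c40
id:5 = 1 → 0x1 << 0 → word 0x2c41
word = 0x2c41 → big-endian bytes:
  [0]=0x2c  [1]=0x41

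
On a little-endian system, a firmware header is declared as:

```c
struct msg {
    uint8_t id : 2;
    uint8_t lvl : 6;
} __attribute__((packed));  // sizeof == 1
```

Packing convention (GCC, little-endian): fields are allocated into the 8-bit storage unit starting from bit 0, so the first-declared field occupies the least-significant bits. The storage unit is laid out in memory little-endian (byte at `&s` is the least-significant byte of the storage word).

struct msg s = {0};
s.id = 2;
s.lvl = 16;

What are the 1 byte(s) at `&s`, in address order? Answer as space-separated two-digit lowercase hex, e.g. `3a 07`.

42

[0+:2] id=2 & 0x3 = 0x2; word=0x02
[2+:6] lvl=16 & 0x3f = 0x10; word=0x42
word = 0x42 → little-endian bytes:
  [0]=0x42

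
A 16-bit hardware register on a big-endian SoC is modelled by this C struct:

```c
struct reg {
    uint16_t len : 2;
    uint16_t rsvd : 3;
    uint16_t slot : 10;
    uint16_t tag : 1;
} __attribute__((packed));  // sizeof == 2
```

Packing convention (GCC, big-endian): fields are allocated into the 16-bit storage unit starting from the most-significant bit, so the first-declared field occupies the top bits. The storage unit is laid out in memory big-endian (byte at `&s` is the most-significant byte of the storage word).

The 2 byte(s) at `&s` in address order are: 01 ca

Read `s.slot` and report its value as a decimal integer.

[0]=0x01 [1]=0xca (big-endian) → word 0x01ca
len [14+:2] = (word>>14) & 0x3 = 0
rsvd [11+:3] = (word>>11) & 0x7 = 0
slot [1+:10] = (word>>1) & 0x3ff = 229  ←
tag [0+:1] = (word>>0) & 0x1 = 0

229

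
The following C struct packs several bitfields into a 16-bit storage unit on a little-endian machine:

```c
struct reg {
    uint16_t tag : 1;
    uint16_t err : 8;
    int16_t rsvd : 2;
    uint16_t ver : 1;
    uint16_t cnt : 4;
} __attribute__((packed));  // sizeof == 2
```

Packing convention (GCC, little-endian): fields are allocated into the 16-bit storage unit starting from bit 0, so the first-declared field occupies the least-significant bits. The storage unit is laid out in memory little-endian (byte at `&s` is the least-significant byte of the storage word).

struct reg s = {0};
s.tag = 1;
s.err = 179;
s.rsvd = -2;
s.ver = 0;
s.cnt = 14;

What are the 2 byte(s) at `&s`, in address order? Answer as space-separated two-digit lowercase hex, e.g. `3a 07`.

tag:1 = 1 → 0x1 << 0 → word 0x0001
err:8 = 179 → 0xb3 << 1 → word 0x0167
rsvd:2 = -2 → 0x2 << 9 → word 0x0567
ver:1 = 0 → 0x0 << 11 → word 0x0567
cnt:4 = 14 → 0xe << 12 → word 0xe567
word = 0xe567 → little-endian bytes:
  [0]=0x67  [1]=0xe5

67 e5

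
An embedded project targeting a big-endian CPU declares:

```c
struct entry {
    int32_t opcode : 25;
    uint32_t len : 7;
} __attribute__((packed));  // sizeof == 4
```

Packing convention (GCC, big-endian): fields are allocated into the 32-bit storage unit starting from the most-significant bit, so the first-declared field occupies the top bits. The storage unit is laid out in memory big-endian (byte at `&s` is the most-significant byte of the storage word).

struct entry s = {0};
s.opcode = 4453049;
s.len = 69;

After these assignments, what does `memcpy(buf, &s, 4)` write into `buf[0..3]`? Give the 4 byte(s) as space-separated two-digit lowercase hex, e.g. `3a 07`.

21 f9 5c c5

opcode (25b) val=4453049 bits=0x43f2b9 at bit 7: 0x21f95c80
len (7b) val=69 bits=0x45 at bit 0: 0x21f95cc5
word = 0x21f95cc5 → big-endian bytes:
  [0]=0x21  [1]=0xf9  [2]=0x5c  [3]=0xc5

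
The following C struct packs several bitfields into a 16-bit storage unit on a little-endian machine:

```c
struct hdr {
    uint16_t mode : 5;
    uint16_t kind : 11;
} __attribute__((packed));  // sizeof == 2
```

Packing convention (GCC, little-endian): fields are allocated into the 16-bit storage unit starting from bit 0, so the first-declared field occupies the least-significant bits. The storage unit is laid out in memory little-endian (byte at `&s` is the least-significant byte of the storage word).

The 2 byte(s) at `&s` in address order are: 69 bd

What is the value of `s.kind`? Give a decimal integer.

1515

[0]=0x69 [1]=0xbd (little-endian) → word 0xbd69
mode [0+:5] = (word>>0) & 0x1f = 9
kind [5+:11] = (word>>5) & 0x7ff = 1515  ←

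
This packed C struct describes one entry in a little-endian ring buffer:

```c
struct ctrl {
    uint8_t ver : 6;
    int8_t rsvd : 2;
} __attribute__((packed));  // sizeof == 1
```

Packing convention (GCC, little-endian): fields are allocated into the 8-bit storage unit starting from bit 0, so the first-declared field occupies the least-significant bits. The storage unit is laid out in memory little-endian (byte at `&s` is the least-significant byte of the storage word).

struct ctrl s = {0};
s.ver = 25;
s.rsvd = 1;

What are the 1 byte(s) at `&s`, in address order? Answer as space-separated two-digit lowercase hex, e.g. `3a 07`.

59

[0+:6] ver=25 & 0x3f = 0x19; word=0x19
[6+:2] rsvd=1 & 0x3 = 0x1; word=0x59
word = 0x59 → little-endian bytes:
  [0]=0x59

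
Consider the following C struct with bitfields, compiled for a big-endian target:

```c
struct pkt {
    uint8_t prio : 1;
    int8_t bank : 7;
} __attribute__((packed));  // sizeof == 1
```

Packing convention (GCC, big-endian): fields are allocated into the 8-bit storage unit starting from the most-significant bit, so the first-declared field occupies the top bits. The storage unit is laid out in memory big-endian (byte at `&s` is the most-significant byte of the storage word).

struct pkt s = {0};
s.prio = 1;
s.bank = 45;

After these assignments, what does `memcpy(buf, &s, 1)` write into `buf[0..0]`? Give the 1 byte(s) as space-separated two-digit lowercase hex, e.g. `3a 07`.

ad

prio (1b) val=1 bits=0x1 at bit 7: 0x80
bank (7b) val=45 bits=0x2d at bit 0: 0xad
word = 0xad → big-endian bytes:
  [0]=0xad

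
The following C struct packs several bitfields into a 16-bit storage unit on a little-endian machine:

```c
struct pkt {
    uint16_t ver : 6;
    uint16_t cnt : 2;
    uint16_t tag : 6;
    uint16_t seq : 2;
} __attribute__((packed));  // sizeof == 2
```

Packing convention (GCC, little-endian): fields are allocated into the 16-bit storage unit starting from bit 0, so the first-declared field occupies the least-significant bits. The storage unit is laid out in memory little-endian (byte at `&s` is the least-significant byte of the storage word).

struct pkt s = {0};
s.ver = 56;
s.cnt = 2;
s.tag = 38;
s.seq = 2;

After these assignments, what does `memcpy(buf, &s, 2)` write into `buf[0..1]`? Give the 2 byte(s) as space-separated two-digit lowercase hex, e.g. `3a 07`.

[0+:6] ver=56 & 0x3f = 0x38; word=0x0038
[6+:2] cnt=2 & 0x3 = 0x2; word=0x00b8
[8+:6] tag=38 & 0x3f = 0x26; word=0x26b8
[14+:2] seq=2 & 0x3 = 0x2; word=0xa6b8
word = 0xa6b8 → little-endian bytes:
  [0]=0xb8  [1]=0xa6

b8 a6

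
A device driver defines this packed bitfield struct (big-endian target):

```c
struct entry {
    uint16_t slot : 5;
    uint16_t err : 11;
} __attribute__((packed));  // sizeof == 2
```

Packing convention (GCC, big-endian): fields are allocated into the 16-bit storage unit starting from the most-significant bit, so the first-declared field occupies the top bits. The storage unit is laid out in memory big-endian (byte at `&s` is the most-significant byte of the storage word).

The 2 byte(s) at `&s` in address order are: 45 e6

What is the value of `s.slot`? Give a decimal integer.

8

[0]=0x45 [1]=0xe6 (big-endian) → word 0x45e6
slot [11+:5] = (word>>11) & 0x1f = 8  ←
err [0+:11] = (word>>0) & 0x7ff = 1510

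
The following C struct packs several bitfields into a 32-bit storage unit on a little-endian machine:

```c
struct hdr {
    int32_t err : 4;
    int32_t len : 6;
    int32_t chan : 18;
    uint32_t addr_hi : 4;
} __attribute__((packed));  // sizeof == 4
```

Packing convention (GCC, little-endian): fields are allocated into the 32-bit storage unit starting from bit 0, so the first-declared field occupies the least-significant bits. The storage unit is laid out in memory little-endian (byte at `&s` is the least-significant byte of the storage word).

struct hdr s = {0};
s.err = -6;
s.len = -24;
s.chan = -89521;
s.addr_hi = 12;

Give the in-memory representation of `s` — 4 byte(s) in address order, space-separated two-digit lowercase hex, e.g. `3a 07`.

err:4 = -6 → 0xa << 0 → word 0x0000000a
len:6 = -24 → 0x28 << 4 → word 0x0000028a
chan:18 = -89521 → 0x2a24f << 10 → word 0x0a893e8a
addr_hi:4 = 12 → 0xc << 28 → word 0xca893e8a
word = 0xca893e8a → little-endian bytes:
  [0]=0x8a  [1]=0x3e  [2]=0x89  [3]=0xca

8a 3e 89 ca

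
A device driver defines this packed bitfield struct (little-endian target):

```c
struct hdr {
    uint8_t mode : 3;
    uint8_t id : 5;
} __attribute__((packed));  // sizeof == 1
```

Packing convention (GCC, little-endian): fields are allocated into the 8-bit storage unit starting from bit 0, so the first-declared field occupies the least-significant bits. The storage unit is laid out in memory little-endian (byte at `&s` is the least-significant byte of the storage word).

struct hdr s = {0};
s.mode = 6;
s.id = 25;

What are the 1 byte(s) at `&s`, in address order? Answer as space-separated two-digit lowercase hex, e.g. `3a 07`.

ce

mode:3 = 6 → 0x6 << 0 → word 0x06
id:5 = 25 → 0x19 << 3 → word 0xce
word = 0xce → little-endian bytes:
  [0]=0xce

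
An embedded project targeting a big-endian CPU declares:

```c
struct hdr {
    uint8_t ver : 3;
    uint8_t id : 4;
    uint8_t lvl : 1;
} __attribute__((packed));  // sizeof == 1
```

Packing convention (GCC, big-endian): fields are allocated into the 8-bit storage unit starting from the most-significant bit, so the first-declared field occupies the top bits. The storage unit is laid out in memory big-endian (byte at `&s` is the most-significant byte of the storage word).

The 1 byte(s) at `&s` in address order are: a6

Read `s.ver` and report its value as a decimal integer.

[0]=0xa6 (big-endian) → word 0xa6
ver [5+:3] = (word>>5) & 0x7 = 5  ←
id [1+:4] = (word>>1) & 0xf = 3
lvl [0+:1] = (word>>0) & 0x1 = 0

5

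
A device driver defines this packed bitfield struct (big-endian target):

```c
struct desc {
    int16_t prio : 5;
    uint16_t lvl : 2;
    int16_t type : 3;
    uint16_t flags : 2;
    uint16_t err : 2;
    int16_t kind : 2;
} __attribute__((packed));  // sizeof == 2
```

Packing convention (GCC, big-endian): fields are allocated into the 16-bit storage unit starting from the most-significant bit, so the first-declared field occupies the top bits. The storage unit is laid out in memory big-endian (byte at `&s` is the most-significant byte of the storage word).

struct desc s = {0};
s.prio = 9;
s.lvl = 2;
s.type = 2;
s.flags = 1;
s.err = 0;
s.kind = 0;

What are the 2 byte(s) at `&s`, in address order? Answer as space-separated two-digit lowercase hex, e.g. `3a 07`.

4c 90

prio:5 = 9 → 0x9 << 11 → word 0x4800
lvl:2 = 2 → 0x2 << 9 → word 0x4c00
type:3 = 2 → 0x2 << 6 → word 0x4c80
flags:2 = 1 → 0x1 << 4 → word 0x4c90
err:2 = 0 → 0x0 << 2 → word 0x4c90
kind:2 = 0 → 0x0 << 0 → word 0x4c90
word = 0x4c90 → big-endian bytes:
  [0]=0x4c  [1]=0x90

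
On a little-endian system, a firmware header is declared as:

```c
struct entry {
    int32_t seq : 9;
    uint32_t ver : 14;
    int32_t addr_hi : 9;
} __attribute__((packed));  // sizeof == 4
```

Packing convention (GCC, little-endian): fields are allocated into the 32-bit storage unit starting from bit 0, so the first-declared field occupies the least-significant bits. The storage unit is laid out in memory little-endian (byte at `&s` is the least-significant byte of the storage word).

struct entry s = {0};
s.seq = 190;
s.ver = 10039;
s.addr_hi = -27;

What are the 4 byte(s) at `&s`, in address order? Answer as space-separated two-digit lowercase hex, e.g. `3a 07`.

seq:9 = 190 → 0xbe << 0 → word 0x000000be
ver:14 = 10039 → 0x2737 << 9 → word 0x004e6ebe
addr_hi:9 = -27 → 0x1e5 << 23 → word 0xf2ce6ebe
word = 0xf2ce6ebe → little-endian bytes:
  [0]=0xbe  [1]=0x6e  [2]=0xce  [3]=0xf2

be 6e ce f2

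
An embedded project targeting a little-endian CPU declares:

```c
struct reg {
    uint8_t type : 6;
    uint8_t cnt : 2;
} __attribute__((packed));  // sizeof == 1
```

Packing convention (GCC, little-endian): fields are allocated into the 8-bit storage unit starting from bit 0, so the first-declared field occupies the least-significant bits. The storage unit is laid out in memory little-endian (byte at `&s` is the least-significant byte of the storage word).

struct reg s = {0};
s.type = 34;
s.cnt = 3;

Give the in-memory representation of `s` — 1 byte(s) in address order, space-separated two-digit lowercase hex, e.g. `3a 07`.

e2

[0+:6] type=34 & 0x3f = 0x22; word=0x22
[6+:2] cnt=3 & 0x3 = 0x3; word=0xe2
word = 0xe2 → little-endian bytes:
  [0]=0xe2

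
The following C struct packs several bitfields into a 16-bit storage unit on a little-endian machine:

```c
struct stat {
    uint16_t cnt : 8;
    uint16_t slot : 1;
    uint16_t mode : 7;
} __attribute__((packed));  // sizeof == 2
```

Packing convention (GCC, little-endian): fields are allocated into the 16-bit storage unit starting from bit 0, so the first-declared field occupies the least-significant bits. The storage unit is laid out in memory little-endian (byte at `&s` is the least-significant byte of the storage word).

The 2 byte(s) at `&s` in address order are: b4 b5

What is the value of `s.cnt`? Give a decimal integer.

180

[0]=0xb4 [1]=0xb5 (little-endian) → word 0xb5b4
cnt:8 @ bit 0 → (0xb5b4>>0)&0xff = 0xb4  ←
slot:1 @ bit 8 → (0xb5b4>>8)&0x1 = 0x1
mode:7 @ bit 9 → (0xb5b4>>9)&0x7f = 0x5a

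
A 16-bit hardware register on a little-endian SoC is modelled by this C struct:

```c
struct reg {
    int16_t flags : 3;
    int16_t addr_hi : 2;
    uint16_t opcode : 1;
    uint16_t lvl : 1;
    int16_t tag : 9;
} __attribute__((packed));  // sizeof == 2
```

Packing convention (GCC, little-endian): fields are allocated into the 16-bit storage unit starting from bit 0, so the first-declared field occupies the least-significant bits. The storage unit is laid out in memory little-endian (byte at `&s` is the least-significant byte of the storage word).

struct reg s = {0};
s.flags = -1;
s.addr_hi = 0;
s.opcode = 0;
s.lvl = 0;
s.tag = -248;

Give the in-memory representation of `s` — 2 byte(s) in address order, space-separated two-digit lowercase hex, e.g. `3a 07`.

07 84

[0+:3] flags=-1 & 0x7 = 0x7; word=0x0007
[3+:2] addr_hi=0 & 0x3 = 0x0; word=0x0007
[5+:1] opcode=0 & 0x1 = 0x0; word=0x0007
[6+:1] lvl=0 & 0x1 = 0x0; word=0x0007
[7+:9] tag=-248 & 0x1ff = 0x108; word=0x8407
word = 0x8407 → little-endian bytes:
  [0]=0x07  [1]=0x84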